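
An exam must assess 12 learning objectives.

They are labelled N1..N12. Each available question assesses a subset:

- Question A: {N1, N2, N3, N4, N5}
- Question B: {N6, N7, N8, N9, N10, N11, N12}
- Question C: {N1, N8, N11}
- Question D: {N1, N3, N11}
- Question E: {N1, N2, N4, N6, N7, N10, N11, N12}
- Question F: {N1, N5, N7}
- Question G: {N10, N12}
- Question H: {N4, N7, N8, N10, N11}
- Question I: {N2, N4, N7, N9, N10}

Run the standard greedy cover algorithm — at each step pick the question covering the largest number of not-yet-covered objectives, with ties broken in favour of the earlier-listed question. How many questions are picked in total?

Greedy: pick E (covers 8 new) → pick A (covers 2 new) → pick B (covers 2 new). Total picks: 3.
(The true minimum cover uses only 2 questions, so greedy is not optimal here.)

3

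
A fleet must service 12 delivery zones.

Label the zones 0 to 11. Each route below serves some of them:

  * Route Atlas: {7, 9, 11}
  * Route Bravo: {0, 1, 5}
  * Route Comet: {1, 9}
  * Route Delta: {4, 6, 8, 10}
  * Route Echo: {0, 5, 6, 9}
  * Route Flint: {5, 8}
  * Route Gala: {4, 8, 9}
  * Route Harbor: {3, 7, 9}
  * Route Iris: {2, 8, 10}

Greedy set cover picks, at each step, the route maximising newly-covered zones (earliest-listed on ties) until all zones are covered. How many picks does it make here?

Greedy: pick Delta (covers 4 new) → pick Atlas (covers 3 new) → pick Bravo (covers 3 new) → pick Harbor (covers 1 new) → pick Iris (covers 1 new). Total picks: 5.

5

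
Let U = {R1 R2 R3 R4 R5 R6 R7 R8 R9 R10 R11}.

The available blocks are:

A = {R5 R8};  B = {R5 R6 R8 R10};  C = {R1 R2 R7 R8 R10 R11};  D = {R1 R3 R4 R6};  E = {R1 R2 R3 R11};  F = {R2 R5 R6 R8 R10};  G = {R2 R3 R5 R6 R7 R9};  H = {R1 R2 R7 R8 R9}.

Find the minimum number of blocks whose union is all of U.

3

C and D and G together: C ∪ D ∪ G = {R1, R2, R3, R4, R5, R6, R7, R8, R9, R10, R11} — every element is covered.
Only D contains R4, so D is forced; the remaining 7 elements need at least 2 more blocks (each remaining block adds at most 5) — so at least 3 blocks are needed, and 3 is optimal.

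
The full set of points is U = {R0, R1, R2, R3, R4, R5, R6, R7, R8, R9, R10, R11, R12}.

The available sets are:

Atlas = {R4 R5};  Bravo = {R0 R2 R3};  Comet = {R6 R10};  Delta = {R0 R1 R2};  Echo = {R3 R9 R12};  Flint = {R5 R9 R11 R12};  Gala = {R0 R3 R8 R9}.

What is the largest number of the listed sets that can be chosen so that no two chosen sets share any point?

Atlas, Comet, Delta, Echo are pairwise disjoint (Atlas={R4,R5}; Comet={R6,R10}; Delta={R0,R1,R2}; Echo={R3,R9,R12}).
Every remaining set overlaps one of these, and no 5 of the listed sets are pairwise disjoint, so 4 is the maximum.

4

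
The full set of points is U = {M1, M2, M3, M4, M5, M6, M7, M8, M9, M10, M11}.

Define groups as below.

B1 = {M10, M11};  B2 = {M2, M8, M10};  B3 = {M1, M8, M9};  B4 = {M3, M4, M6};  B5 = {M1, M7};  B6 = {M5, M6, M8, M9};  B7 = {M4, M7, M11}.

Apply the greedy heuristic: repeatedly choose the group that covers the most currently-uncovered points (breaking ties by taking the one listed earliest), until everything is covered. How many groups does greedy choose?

Greedy: pick B6 (covers 4 new) → pick B7 (covers 3 new) → pick B2 (covers 2 new) → pick B3 (covers 1 new) → pick B4 (covers 1 new). Total picks: 5.

5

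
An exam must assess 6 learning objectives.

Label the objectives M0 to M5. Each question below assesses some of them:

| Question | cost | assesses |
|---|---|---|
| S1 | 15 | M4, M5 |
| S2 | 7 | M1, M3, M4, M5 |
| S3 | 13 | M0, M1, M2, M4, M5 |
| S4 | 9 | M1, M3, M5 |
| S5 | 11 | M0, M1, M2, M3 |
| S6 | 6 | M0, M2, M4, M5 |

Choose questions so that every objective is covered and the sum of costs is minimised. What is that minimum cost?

13

S2, S6 together cover every objective (S2 ∪ S6 = {M0, M1, M2, M3, M4, M5}); total cost 7 + 6 = 13.
No covering selection has total cost below 13.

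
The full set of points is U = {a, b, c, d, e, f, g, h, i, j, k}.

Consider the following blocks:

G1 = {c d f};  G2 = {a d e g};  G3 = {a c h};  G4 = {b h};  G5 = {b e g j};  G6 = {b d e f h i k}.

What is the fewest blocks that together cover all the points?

3

Take {G3, G5, G6}. Their union is {a, b, c, d, e, f, g, h, i, j, k}, which is all 11 points.
Only G6 contains i, so G6 is forced; the remaining 4 points need at least 2 more blocks (each remaining block adds at most 2) — so at least 3 blocks are needed, and 3 is optimal.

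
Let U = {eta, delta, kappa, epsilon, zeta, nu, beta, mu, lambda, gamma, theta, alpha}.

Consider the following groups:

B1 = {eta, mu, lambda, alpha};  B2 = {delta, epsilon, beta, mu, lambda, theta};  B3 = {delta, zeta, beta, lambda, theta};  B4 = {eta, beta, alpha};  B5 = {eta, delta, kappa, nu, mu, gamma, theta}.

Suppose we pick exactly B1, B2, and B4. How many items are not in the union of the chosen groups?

4

Union of B1, B2, B4 = {eta, delta, epsilon, beta, mu, lambda, theta, alpha}.
Not covered: kappa, zeta, nu, gamma — 4 items.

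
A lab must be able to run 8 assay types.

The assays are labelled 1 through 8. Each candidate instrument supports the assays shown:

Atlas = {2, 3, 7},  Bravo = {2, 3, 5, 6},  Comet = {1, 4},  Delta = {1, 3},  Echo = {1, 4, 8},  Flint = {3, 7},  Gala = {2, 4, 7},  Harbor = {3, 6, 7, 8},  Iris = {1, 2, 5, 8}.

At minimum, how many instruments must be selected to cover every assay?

Take {Bravo, Echo, Flint}. Their union is {1, 2, 3, 4, 5, 6, 7, 8}, which is all 8 assays.
No 2 of the 9 instruments cover everything (all 36 combinations miss at least one assay), so 3 is optimal.

3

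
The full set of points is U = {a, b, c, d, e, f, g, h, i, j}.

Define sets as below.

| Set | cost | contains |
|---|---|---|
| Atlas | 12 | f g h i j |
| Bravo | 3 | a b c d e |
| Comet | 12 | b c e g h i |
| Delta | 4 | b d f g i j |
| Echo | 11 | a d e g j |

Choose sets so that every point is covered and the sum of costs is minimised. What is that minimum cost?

15

Atlas, Bravo together cover every point (Atlas ∪ Bravo = {a, b, c, d, e, f, g, h, i, j}); total cost 12 + 3 = 15.
The greedy pick Bravo, Delta, Atlas costs 19; no covering selection beats 15.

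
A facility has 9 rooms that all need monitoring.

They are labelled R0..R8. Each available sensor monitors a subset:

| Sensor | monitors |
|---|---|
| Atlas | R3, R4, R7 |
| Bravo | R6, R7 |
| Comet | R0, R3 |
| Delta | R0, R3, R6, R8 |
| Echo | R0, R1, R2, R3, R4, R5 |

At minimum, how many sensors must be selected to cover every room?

3

Take {Bravo, Delta, Echo}. Their union is {R0, R1, R2, R3, R4, R5, R6, R7, R8}, which is all 9 rooms.
Only Echo contains R1, so Echo is forced; the remaining 3 rooms need at least 2 more sensors (each remaining sensor adds at most 2) — so at least 3 sensors are needed, and 3 is optimal.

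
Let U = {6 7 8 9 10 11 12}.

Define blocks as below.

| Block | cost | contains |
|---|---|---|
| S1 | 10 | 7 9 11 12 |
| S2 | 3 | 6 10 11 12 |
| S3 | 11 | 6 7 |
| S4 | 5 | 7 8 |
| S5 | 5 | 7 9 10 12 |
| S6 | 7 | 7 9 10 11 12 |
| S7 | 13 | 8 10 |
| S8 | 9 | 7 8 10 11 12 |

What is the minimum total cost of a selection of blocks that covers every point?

13

S2, S4, S5 together cover every point (S2 ∪ S4 ∪ S5 = {6, 7, 8, 9, 10, 11, 12}); total cost 3 + 5 + 5 = 13.
No covering selection has total cost below 13.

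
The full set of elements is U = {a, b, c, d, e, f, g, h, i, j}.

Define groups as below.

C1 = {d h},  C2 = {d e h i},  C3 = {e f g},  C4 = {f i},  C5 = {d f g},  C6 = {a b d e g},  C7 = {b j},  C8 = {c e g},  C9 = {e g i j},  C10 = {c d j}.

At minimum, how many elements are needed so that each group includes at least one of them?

Take T = {f, g, h, j}. Each listed group contains at least one of these, so T is a hitting set of size 4.
The groups C1, C4, C7, C8 are pairwise disjoint, so any hitting set needs a separate element for each — at least 4. Hence 4 is optimal.

4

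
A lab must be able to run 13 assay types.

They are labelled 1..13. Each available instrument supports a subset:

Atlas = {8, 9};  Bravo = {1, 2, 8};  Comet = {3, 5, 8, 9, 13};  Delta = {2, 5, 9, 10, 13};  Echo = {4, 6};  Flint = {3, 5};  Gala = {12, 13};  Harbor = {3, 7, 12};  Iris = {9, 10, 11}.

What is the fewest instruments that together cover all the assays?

Bravo and Comet and Echo and Harbor and Iris together: Bravo ∪ Comet ∪ Echo ∪ Harbor ∪ Iris = {1, 2, 3, 4, 5, 6, 7, 8, 9, 10, 11, 12, 13} — every assay is covered.
No 4 of the 9 instruments cover everything (all 126 combinations miss at least one assay), so 5 is optimal.

5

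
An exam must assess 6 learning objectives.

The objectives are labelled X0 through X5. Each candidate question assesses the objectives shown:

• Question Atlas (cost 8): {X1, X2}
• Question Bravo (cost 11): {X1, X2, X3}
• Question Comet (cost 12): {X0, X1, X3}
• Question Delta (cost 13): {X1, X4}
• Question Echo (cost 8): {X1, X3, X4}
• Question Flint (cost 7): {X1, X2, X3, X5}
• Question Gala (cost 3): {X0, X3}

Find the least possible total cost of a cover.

18

Echo, Flint, Gala together cover every objective (Echo ∪ Flint ∪ Gala = {X0, X1, X2, X3, X4, X5}); total cost 8 + 7 + 3 = 18.
No covering selection has total cost below 18.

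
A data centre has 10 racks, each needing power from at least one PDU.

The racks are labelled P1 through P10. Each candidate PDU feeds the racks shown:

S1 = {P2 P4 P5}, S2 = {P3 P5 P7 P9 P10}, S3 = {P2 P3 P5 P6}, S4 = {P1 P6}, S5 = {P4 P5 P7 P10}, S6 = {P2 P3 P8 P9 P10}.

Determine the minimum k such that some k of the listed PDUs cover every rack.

Take {S4, S5, S6}. Their union is {P1, P2, P3, P4, P5, P6, P7, P8, P9, P10}, which is all 10 racks.
Only S4 contains P1, so S4 is forced; the remaining 8 racks need at least 2 more PDUs (each remaining PDU adds at most 5) — so at least 3 PDUs are needed, and 3 is optimal.

3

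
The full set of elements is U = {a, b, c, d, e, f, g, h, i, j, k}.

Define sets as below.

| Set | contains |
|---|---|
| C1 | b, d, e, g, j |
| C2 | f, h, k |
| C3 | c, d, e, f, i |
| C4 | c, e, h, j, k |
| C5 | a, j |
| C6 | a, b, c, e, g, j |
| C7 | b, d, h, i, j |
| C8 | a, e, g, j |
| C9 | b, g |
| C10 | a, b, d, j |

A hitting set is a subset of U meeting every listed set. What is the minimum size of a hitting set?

Take T = {b, f, j}. Each listed set contains at least one of these, so T is a hitting set of size 3.
The sets C3, C5, C9 are pairwise disjoint, so any hitting set needs a separate element for each — at least 3. Hence 3 is optimal.

3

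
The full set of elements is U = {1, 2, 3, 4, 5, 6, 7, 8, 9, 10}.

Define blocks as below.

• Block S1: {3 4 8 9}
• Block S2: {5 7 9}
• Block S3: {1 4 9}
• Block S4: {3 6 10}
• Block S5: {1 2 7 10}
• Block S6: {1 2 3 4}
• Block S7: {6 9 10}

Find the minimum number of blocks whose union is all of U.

S1, S2, S6, and S7 cover everything between them: the union {1, 2, 3, 4, 5, 6, 7, 8, 9, 10} is all of U.
No 3 of the 7 blocks cover everything (all 35 combinations miss at least one element), so 4 is optimal.

4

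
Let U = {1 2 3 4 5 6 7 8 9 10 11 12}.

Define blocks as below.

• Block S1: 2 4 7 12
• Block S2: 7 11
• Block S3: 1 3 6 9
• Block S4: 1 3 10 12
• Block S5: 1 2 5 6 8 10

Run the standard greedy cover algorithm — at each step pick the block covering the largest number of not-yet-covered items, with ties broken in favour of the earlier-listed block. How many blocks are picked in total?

4

Greedy: pick S5 (covers 6 new) → pick S1 (covers 3 new) → pick S3 (covers 2 new) → pick S2 (covers 1 new). Total picks: 4.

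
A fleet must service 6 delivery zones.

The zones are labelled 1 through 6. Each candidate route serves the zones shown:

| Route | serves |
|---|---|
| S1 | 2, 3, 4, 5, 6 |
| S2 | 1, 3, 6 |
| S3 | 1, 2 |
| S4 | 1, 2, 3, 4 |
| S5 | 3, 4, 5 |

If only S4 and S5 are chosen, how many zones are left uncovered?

1

Union of S4, S5 = {1, 2, 3, 4, 5}.
Not covered: 6 — 1 zone.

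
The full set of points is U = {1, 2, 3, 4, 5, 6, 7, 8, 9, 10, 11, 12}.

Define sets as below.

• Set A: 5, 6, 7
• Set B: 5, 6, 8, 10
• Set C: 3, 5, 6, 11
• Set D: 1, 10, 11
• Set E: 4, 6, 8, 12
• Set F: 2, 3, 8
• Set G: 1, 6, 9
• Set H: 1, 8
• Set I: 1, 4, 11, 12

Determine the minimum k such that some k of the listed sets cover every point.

A, D, E, F, and G cover everything between them: the union {1, 2, 3, 4, 5, 6, 7, 8, 9, 10, 11, 12} is all of U.
No 4 of the 9 sets cover everything (all 126 combinations miss at least one point), so 5 is optimal.

5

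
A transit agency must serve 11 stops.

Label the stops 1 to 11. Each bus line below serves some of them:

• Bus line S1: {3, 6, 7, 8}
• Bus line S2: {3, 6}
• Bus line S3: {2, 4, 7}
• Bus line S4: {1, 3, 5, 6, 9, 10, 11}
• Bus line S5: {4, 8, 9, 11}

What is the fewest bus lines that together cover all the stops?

3

S1 and S3 and S4 together: S1 ∪ S3 ∪ S4 = {1, 2, 3, 4, 5, 6, 7, 8, 9, 10, 11} — every stop is covered.
Only S4 contains 1, so S4 is forced; the remaining 4 stops need at least 2 more bus lines (each remaining bus line adds at most 3) — so at least 3 bus lines are needed, and 3 is optimal.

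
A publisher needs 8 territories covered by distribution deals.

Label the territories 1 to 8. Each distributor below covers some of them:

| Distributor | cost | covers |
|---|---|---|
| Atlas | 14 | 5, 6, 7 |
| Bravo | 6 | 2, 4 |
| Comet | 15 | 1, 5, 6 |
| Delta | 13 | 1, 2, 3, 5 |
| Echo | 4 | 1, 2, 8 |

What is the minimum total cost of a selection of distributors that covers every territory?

Atlas, Bravo, Delta, Echo together cover every territory (Atlas ∪ Bravo ∪ Delta ∪ Echo = {1, 2, 3, 4, 5, 6, 7, 8}); total cost 14 + 6 + 13 + 4 = 37.
No covering selection has total cost below 37.

37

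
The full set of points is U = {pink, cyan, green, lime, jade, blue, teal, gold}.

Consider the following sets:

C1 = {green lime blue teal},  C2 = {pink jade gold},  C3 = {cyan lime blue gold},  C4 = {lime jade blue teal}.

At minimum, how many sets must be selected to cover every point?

C1, C2, and C3 cover everything between them: the union {pink, cyan, green, lime, jade, blue, teal, gold} is all of U.
Only C2 contains pink, so C2 is forced; the remaining 5 points need at least 2 more sets (each remaining set adds at most 4) — so at least 3 sets are needed, and 3 is optimal.

3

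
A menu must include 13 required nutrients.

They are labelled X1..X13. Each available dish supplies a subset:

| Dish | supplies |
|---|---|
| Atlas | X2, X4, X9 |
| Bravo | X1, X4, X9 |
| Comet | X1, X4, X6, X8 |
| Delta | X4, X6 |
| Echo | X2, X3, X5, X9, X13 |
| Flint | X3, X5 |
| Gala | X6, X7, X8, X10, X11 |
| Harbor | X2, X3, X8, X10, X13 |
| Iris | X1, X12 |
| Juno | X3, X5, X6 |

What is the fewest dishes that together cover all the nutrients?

4

Take {Atlas, Echo, Gala, Iris}. Their union is {X1, X2, X3, X4, X5, X6, X7, X8, X9, X10, X11, X12, X13}, which is all 13 nutrients.
Only Iris contains X12, so Iris is forced; the remaining 11 nutrients need at least 3 more dishes (each remaining dish adds at most 5) — so at least 4 dishes are needed, and 4 is optimal.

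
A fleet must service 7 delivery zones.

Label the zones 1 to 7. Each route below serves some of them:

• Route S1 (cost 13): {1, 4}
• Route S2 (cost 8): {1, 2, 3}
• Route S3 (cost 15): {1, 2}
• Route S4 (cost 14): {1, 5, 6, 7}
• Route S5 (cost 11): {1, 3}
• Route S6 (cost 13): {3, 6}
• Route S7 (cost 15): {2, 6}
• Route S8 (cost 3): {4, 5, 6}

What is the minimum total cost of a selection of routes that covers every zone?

S2, S4, S8 together cover every zone (S2 ∪ S4 ∪ S8 = {1, 2, 3, 4, 5, 6, 7}); total cost 8 + 14 + 3 = 25.
No covering selection has total cost below 25.

25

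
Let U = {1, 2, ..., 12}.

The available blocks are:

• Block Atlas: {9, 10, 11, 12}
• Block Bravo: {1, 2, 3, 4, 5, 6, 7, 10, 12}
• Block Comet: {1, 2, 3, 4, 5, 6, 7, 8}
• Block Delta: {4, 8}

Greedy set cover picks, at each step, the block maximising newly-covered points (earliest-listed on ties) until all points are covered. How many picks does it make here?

3

Greedy: pick Bravo (covers 9 new) → pick Atlas (covers 2 new) → pick Comet (covers 1 new). Total picks: 3.
(The true minimum cover uses only 2 blocks, so greedy is not optimal here.)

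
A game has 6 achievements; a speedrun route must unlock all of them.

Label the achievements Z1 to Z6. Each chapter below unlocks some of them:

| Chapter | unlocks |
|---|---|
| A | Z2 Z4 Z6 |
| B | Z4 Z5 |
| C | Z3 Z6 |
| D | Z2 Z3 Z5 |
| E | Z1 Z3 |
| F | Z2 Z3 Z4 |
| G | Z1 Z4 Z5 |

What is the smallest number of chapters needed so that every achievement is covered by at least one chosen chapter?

A and C and G together: A ∪ C ∪ G = {Z1, Z2, Z3, Z4, Z5, Z6} — every achievement is covered.
No 2 of the 7 chapters cover everything (all 21 combinations miss at least one achievement), so 3 is optimal.

3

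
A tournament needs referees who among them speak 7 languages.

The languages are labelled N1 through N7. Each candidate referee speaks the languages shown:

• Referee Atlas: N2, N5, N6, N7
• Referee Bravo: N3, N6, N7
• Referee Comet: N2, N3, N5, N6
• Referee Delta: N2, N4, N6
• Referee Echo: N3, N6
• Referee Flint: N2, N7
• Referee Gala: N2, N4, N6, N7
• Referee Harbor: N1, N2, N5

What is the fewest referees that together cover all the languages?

3

Take {Bravo, Gala, Harbor}. Their union is {N1, N2, N3, N4, N5, N6, N7}, which is all 7 languages.
Only Harbor contains N1, so Harbor is forced; the remaining 4 languages need at least 2 more referees (each remaining referee adds at most 3) — so at least 3 referees are needed, and 3 is optimal.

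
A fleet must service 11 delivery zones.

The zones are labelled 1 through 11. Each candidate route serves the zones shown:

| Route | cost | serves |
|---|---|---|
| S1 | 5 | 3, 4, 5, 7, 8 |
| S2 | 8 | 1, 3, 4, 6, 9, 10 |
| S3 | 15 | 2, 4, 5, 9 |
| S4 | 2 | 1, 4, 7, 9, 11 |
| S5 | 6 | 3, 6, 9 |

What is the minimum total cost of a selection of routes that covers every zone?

S1, S2, S3, S4 together cover every zone (S1 ∪ S2 ∪ S3 ∪ S4 = {1, 2, 3, 4, 5, 6, 7, 8, 9, 10, 11}); total cost 5 + 8 + 15 + 2 = 30.
No covering selection has total cost below 30.

30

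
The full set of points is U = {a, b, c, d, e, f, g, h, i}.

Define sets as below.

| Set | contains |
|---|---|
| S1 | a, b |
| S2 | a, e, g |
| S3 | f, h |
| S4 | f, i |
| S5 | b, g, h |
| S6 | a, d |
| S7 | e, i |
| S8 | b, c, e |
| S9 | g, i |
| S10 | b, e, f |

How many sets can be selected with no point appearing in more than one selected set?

4

S3, S6, S8, S9 are pairwise disjoint (S3={f,h}; S6={a,d}; S8={b,c,e}; S9={g,i}).
Every remaining set overlaps one of these, and no 5 of the listed sets are pairwise disjoint, so 4 is the maximum.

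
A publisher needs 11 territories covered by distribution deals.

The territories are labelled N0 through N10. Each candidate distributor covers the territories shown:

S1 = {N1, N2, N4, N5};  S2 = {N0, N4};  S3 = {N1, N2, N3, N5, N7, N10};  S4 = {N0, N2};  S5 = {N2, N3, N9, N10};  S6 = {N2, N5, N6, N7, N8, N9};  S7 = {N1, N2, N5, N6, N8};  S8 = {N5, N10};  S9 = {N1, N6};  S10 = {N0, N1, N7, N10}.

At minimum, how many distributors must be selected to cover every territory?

Take {S2, S3, S6}. Their union is {N0, N1, N2, N3, N4, N5, N6, N7, N8, N9, N10}, which is all 11 territories.
No 2 of the 10 distributors cover everything (all 45 combinations miss at least one territory), so 3 is optimal.

3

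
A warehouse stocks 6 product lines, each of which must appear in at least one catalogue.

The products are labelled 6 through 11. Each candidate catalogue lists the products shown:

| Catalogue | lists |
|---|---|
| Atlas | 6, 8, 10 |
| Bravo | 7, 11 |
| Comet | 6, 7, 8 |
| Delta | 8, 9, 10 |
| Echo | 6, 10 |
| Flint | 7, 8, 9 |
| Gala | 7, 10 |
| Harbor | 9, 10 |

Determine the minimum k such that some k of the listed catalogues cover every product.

3

Take {Bravo, Comet, Delta}. Their union is {6, 7, 8, 9, 10, 11}, which is all 6 products.
Only Bravo contains 11, so Bravo is forced; the remaining 4 products need at least 2 more catalogues (each remaining catalogue adds at most 3) — so at least 3 catalogues are needed, and 3 is optimal.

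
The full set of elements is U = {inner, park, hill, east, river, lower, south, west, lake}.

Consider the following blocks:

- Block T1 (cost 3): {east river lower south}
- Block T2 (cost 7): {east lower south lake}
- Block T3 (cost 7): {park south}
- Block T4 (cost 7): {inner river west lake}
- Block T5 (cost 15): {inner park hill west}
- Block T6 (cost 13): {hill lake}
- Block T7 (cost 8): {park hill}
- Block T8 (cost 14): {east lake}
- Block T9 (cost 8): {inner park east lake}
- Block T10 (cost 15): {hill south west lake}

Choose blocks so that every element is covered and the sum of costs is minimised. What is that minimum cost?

T1, T4, T7 together cover every element (T1 ∪ T4 ∪ T7 = {inner, park, hill, east, river, lower, south, west, lake}); total cost 3 + 7 + 8 = 18.
No covering selection has total cost below 18.

18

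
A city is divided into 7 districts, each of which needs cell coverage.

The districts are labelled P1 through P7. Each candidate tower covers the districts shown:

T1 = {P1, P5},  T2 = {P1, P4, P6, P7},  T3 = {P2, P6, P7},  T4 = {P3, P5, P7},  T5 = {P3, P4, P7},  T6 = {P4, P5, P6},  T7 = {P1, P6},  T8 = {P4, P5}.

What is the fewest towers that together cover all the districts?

3

Take {T2, T3, T4}. Their union is {P1, P2, P3, P4, P5, P6, P7}, which is all 7 districts.
Only T3 contains P2, so T3 is forced; the remaining 4 districts need at least 2 more towers (each remaining tower adds at most 2) — so at least 3 towers are needed, and 3 is optimal.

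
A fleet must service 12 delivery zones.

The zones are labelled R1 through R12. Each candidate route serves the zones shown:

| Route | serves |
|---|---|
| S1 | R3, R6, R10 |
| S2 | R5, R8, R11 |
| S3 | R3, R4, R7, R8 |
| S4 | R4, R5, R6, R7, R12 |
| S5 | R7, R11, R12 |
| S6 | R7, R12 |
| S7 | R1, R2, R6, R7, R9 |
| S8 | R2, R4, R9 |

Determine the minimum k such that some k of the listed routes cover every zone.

Take {S1, S2, S4, S7}. Their union is {R1, R2, R3, R4, R5, R6, R7, R8, R9, R10, R11, R12}, which is all 12 zones.
Only S7 contains R1, so S7 is forced; the remaining 7 zones need at least 3 more routes (each remaining route adds at most 3) — so at least 4 routes are needed, and 4 is optimal.

4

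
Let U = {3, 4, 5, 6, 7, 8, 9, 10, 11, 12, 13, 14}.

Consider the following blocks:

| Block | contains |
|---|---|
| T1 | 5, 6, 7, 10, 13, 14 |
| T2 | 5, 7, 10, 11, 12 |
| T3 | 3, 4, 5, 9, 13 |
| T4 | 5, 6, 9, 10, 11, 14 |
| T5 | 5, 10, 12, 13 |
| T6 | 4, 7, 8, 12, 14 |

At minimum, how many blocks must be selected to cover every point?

T3 and T4 and T6 together: T3 ∪ T4 ∪ T6 = {3, 4, 5, 6, 7, 8, 9, 10, 11, 12, 13, 14} — every point is covered.
Only T3 contains 3, so T3 is forced; the remaining 7 points need at least 2 more blocks (each remaining block adds at most 4) — so at least 3 blocks are needed, and 3 is optimal.

3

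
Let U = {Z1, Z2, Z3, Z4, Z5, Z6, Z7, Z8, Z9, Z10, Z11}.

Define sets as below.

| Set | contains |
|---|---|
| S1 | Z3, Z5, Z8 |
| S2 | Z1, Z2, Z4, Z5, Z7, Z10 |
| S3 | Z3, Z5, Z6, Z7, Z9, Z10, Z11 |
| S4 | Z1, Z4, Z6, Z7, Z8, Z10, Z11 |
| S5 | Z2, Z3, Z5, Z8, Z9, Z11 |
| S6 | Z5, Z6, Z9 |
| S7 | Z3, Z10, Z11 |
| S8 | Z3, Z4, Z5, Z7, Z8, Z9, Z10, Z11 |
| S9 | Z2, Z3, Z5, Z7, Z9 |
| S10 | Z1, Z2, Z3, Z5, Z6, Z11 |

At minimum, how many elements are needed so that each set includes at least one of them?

H = {Z5, Z10} meets every set (each contains at least one member of H), and |H| = 2.
The sets S6, S7 are pairwise disjoint, so any hitting set needs a separate element for each — at least 2. Hence 2 is optimal.

2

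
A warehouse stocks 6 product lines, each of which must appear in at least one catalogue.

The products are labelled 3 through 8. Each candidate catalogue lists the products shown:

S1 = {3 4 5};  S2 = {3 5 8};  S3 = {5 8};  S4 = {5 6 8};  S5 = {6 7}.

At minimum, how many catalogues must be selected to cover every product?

Take {S1, S3, S5}. Their union is {3, 4, 5, 6, 7, 8}, which is all 6 products.
Only S1 contains 4, so S1 is forced; the remaining 3 products need at least 2 more catalogues (each remaining catalogue adds at most 2) — so at least 3 catalogues are needed, and 3 is optimal.

3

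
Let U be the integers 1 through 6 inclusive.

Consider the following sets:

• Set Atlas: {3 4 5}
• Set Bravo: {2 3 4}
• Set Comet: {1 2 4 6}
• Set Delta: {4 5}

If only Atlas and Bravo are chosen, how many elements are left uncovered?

2

Union of Atlas, Bravo = {2, 3, 4, 5}.
Not covered: 1, 6 — 2 elements.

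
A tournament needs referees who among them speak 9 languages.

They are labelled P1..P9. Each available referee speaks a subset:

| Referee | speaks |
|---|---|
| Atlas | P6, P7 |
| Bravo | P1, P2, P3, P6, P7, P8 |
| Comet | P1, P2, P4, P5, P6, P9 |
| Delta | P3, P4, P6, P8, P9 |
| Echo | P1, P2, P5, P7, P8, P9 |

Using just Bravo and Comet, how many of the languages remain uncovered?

0

Union of Bravo, Comet = {P1, P2, P3, P4, P5, P6, P7, P8, P9} — that's every language, so 0 are uncovered.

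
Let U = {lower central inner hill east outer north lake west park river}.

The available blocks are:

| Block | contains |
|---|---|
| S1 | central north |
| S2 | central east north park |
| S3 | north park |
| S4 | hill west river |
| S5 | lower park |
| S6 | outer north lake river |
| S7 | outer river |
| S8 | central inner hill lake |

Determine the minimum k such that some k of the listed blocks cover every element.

5

Take {S2, S4, S5, S7, S8}. Their union is {lower, central, inner, hill, east, outer, north, lake, west, park, river}, which is all 11 elements.
No 4 of the 8 blocks cover everything (all 70 combinations miss at least one element), so 5 is optimal.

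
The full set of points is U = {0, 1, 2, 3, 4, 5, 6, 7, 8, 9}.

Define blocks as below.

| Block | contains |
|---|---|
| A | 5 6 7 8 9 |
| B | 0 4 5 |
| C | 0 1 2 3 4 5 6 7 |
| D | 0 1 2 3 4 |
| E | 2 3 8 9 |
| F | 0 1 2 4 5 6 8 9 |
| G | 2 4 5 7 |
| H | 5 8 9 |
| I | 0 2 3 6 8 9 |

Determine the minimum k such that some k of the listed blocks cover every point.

2

C and F cover everything between them: the union {0, 1, 2, 3, 4, 5, 6, 7, 8, 9} is all of U.
No single block has all 10 points (the largest, C, has 8), so 2 is optimal.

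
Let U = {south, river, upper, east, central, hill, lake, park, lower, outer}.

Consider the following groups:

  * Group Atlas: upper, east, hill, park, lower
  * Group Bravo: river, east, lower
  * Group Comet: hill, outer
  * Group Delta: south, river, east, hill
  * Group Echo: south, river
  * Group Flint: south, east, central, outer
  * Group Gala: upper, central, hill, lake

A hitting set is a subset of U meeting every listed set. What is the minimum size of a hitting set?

3

H = {river, east, hill} meets every group (each contains at least one member of H), and |H| = 3.
No choice of 2 items meets every group, so 3 is the minimum.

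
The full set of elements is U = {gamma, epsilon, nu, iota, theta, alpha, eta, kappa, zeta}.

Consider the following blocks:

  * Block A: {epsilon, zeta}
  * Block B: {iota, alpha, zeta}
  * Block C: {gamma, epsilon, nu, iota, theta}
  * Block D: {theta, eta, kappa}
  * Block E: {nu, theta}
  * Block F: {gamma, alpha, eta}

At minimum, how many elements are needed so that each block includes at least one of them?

3

The 3 elements {nu, eta, zeta} hit every block.
The blocks A, E, F are pairwise disjoint, so any hitting set needs a separate element for each — at least 3. Hence 3 is optimal.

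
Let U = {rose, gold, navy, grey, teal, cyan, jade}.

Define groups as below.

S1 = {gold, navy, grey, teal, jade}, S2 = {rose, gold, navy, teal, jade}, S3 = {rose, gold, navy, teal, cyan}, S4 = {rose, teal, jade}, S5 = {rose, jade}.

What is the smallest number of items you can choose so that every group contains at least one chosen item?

2

H = {rose, navy} meets every group (each contains at least one member of H), and |H| = 2.
No single item lies in every group, so at least 2 are needed and 2 is optimal.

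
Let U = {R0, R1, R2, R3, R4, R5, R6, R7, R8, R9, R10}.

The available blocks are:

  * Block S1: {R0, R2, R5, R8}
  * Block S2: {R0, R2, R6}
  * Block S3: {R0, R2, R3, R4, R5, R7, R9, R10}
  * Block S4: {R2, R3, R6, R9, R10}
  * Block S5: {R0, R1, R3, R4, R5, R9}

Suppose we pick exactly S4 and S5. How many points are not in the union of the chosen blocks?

2

Union of S4, S5 = {R0, R1, R2, R3, R4, R5, R6, R9, R10}.
Not covered: R7, R8 — 2 points.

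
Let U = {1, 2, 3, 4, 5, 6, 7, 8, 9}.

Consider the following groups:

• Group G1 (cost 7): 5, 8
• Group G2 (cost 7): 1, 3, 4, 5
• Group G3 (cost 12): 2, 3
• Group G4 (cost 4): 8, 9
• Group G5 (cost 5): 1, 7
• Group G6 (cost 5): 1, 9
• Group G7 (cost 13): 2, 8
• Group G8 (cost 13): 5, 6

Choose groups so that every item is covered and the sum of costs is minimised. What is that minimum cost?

41

G2, G3, G4, G5, G8 together cover every item (G2 ∪ G3 ∪ G4 ∪ G5 ∪ G8 = {1, 2, 3, 4, 5, 6, 7, 8, 9}); total cost 7 + 12 + 4 + 5 + 13 = 41.
No covering selection has total cost below 41.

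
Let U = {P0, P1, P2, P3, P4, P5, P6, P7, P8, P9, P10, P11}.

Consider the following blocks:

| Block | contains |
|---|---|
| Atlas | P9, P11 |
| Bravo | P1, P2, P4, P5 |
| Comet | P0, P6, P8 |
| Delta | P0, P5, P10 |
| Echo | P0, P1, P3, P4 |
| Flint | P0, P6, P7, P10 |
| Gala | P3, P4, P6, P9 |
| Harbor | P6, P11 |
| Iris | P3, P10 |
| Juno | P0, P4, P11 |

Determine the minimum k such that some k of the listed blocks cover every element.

Atlas, Bravo, Comet, Flint, and Iris cover everything between them: the union {P0, P1, P2, P3, P4, P5, P6, P7, P8, P9, P10, P11} is all of U.
No 4 of the 10 blocks cover everything (all 210 combinations miss at least one element), so 5 is optimal.

5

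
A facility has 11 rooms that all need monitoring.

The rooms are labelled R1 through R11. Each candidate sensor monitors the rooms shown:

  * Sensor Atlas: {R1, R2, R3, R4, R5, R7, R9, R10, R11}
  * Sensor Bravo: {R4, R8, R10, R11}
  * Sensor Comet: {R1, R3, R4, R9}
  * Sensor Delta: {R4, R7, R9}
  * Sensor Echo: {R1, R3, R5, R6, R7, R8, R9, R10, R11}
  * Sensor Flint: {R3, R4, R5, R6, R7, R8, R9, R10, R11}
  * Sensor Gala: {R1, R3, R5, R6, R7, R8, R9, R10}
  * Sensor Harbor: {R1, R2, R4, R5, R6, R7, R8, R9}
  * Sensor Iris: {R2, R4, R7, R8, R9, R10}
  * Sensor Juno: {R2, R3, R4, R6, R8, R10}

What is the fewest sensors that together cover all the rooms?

Take {Echo, Harbor}. Their union is {R1, R2, R3, R4, R5, R6, R7, R8, R9, R10, R11}, which is all 11 rooms.
No single sensor has all 11 rooms (the largest, Atlas, has 9), so 2 is optimal.

2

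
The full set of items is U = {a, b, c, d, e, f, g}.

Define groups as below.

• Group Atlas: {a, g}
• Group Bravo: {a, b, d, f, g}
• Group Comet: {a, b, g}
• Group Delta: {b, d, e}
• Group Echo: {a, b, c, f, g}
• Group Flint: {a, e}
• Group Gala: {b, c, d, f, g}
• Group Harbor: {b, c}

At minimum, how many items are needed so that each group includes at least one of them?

2

Take H = {a, b}. Each listed group contains at least one of these, so H is a hitting set of size 2.
The groups Atlas, Delta are pairwise disjoint, so any hitting set needs a separate item for each — at least 2. Hence 2 is optimal.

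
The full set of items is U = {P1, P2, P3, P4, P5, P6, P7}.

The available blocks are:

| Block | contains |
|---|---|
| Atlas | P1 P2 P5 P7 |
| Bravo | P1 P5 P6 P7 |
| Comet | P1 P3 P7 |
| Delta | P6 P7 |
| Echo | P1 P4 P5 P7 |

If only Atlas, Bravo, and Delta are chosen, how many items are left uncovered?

Union of Atlas, Bravo, Delta = {P1, P2, P5, P6, P7}.
Not covered: P3, P4 — 2 items.

2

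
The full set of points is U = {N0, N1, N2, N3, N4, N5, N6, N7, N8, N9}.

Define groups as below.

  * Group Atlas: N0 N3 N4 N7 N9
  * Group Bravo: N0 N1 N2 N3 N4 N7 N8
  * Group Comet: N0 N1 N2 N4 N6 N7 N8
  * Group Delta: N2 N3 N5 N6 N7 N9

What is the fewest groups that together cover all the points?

Comet and Delta cover everything between them: the union {N0, N1, N2, N3, N4, N5, N6, N7, N8, N9} is all of U.
No single group has all 10 points (the largest, Bravo, has 7), so 2 is optimal.

2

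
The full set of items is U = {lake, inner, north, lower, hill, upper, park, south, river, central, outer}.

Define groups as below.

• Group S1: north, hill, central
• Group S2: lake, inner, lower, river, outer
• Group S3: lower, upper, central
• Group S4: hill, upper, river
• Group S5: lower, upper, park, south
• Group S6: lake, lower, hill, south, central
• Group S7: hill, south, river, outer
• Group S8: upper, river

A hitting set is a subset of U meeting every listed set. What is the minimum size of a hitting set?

The 3 items {hill, upper, outer} hit every group.
No choice of 2 items meets every group, so 3 is the minimum.

3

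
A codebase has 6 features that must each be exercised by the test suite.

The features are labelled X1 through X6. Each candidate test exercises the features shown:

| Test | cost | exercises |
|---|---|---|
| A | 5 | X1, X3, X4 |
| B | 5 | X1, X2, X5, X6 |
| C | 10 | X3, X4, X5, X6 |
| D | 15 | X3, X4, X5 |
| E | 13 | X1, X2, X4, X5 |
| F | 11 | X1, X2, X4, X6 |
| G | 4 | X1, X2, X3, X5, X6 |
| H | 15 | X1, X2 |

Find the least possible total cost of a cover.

A, G together cover every feature (A ∪ G = {X1, X2, X3, X4, X5, X6}); total cost 5 + 4 = 9.
No covering selection has total cost below 9.

9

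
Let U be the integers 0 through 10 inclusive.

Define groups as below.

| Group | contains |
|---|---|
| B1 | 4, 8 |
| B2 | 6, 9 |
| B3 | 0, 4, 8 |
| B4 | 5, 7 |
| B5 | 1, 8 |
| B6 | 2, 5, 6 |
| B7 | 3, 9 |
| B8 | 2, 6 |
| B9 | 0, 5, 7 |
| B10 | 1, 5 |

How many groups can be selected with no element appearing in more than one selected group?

4

B4, B5, B7, B8 are pairwise disjoint (B4={5,7}; B5={1,8}; B7={3,9}; B8={2,6}).
Every remaining group overlaps one of these, and no 5 of the listed groups are pairwise disjoint, so 4 is the maximum.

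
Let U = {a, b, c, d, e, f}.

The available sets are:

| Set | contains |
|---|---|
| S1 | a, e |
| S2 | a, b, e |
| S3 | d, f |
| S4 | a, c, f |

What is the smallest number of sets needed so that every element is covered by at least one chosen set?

3

S2 and S3 and S4 together: S2 ∪ S3 ∪ S4 = {a, b, c, d, e, f} — every element is covered.
Only S2 contains b, so S2 is forced; the remaining 3 elements need at least 2 more sets (each remaining set adds at most 2) — so at least 3 sets are needed, and 3 is optimal.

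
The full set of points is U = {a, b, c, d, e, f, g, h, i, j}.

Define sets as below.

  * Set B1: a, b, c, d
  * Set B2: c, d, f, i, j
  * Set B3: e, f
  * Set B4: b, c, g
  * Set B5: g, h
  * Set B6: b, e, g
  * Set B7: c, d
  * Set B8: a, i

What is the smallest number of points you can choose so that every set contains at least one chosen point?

4

Take T = {d, e, g, i}. Each listed set contains at least one of these, so T is a hitting set of size 4.
The sets B3, B5, B7, B8 are pairwise disjoint, so any hitting set needs a separate point for each — at least 4. Hence 4 is optimal.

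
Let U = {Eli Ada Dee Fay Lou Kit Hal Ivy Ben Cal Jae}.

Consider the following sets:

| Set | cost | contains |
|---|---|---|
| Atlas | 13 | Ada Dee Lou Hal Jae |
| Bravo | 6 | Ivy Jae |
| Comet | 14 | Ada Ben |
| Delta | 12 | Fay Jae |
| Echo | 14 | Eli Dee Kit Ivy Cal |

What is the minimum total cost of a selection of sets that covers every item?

53

Atlas, Comet, Delta, Echo together cover every item (Atlas ∪ Comet ∪ Delta ∪ Echo = {Eli, Ada, Dee, Fay, Lou, Kit, Hal, Ivy, Ben, Cal, Jae}); total cost 13 + 14 + 12 + 14 = 53.
No covering selection has total cost below 53.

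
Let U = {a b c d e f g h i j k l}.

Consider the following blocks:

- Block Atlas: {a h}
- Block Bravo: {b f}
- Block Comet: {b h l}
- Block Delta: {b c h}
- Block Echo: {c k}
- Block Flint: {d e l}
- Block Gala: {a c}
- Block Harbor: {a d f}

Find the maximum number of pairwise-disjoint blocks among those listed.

Atlas, Bravo, Echo, Flint are pairwise disjoint (Atlas={a,h}; Bravo={b,f}; Echo={c,k}; Flint={d,e,l}).
Every remaining block overlaps one of these, and no 5 of the listed blocks are pairwise disjoint, so 4 is the maximum.

4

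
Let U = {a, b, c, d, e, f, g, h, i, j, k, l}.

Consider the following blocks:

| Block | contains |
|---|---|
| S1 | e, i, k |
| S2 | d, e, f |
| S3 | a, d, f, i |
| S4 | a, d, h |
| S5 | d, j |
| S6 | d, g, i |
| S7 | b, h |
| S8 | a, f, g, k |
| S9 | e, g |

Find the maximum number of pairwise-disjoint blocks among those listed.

S5, S7, S8 are pairwise disjoint (S5={d,j}; S7={b,h}; S8={a,f,g,k}).
Every remaining block overlaps one of these, and no 4 of the listed blocks are pairwise disjoint, so 3 is the maximum.

3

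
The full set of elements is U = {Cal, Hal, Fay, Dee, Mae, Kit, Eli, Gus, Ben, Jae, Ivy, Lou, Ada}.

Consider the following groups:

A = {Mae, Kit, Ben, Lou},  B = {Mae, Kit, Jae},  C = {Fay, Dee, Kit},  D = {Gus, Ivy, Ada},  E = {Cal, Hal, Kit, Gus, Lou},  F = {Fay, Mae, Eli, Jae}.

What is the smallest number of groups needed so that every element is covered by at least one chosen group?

A, C, D, E, and F cover everything between them: the union {Cal, Hal, Fay, Dee, Mae, Kit, Eli, Gus, Ben, Jae, Ivy, Lou, Ada} is all of U.
No 4 of the 6 groups cover everything (all 15 combinations miss at least one element), so 5 is optimal.

5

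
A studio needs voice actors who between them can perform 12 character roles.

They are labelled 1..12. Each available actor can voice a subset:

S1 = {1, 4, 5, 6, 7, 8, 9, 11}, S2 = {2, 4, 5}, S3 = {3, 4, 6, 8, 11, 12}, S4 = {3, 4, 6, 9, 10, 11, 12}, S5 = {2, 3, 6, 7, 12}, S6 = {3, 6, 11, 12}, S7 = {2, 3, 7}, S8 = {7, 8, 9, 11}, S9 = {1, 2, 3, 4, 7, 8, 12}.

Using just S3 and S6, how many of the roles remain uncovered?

6

Union of S3, S6 = {3, 4, 6, 8, 11, 12}.
Not covered: 1, 2, 5, 7, 9, 10 — 6 roles.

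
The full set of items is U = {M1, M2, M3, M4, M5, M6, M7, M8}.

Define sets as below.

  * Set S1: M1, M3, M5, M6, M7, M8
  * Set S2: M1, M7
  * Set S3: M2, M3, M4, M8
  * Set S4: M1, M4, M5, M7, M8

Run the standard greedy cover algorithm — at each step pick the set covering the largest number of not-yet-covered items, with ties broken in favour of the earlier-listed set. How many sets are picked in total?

Greedy: pick S1 (covers 6 new) → pick S3 (covers 2 new). Total picks: 2.

2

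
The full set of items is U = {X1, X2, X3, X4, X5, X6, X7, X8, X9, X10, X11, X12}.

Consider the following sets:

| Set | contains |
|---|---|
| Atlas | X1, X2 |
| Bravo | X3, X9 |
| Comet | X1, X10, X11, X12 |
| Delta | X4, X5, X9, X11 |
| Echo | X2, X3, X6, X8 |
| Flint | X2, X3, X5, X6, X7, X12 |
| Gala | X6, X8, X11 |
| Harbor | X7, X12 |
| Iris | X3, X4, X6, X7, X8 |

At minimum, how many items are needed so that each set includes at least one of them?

H = {X1, X7, X8, X9} meets every set (each contains at least one member of H), and |H| = 4.
The sets Atlas, Bravo, Gala, Harbor are pairwise disjoint, so any hitting set needs a separate item for each — at least 4. Hence 4 is optimal.

4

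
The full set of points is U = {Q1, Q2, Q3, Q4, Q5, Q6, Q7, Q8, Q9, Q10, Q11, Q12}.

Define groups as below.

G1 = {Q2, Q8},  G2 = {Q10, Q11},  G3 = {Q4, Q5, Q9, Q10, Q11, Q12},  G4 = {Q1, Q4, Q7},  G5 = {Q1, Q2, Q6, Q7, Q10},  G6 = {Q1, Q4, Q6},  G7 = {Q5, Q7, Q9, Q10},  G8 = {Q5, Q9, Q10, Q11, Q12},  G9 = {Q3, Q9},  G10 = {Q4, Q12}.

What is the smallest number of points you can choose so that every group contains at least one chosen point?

4

The 4 points {Q4, Q8, Q9, Q10} hit every group.
The groups G1, G2, G6, G9 are pairwise disjoint, so any hitting set needs a separate point for each — at least 4. Hence 4 is optimal.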